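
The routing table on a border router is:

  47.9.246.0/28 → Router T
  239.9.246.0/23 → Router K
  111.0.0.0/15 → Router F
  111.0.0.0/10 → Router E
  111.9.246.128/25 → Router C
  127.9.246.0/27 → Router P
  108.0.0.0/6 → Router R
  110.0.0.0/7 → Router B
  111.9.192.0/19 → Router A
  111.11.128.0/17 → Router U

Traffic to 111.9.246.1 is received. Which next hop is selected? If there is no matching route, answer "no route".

Routes whose prefix contains 111.9.246.1:
  108.0.0.0/6 (108.0.0.0 - 111.255.255.255) -> Router R
  110.0.0.0/7 (110.0.0.0 - 111.255.255.255) -> Router B
  111.0.0.0/10 (111.0.0.0 - 111.63.255.255) -> Router E
More-specific entries that do NOT match:
  47.9.246.0/28 (47.9.246.0 - 47.9.246.15) does not contain 111.9.246.1
  127.9.246.0/27 (127.9.246.0 - 127.9.246.31) does not contain 111.9.246.1
  111.9.246.128/25 (111.9.246.128 - 111.9.246.255) does not contain 111.9.246.1
  239.9.246.0/23 (239.9.246.0 - 239.9.247.255) does not contain 111.9.246.1
  111.9.192.0/19 (111.9.192.0 - 111.9.223.255) does not contain 111.9.246.1
  111.11.128.0/17 (111.11.128.0 - 111.11.255.255) does not contain 111.9.246.1
  111.0.0.0/15 (111.0.0.0 - 111.1.255.255) does not contain 111.9.246.1
Longest matching prefix is /10 -> next hop Router E.

Router E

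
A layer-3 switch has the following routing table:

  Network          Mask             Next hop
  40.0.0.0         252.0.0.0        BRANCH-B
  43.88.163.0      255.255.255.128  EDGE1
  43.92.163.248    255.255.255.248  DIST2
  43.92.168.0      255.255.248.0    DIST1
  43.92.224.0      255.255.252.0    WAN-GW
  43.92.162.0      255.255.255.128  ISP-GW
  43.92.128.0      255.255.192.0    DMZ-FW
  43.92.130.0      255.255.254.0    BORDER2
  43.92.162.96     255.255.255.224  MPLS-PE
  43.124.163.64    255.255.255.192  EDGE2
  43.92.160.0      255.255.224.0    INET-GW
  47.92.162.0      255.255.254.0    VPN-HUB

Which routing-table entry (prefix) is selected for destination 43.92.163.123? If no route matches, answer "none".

43.92.160.0/19

Entries matching 43.92.163.123:
  40.0.0.0/6 (40.0.0.0 - 43.255.255.255)
  43.92.128.0/18 (43.92.128.0 - 43.92.191.255)
  43.92.160.0/19 (43.92.160.0 - 43.92.191.255)
Most specific is 43.92.160.0/19.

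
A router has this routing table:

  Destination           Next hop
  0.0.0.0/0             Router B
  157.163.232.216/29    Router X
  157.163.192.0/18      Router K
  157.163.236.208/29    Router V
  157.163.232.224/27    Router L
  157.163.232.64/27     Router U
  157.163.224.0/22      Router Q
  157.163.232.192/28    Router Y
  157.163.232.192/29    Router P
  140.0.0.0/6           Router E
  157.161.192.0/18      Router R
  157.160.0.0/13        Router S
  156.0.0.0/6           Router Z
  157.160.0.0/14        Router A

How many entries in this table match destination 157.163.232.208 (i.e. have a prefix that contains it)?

Prefixes containing 157.163.232.208:
  0.0.0.0/0 (default, matches everything)
  156.0.0.0/6 (156.0.0.0 - 159.255.255.255)
  157.160.0.0/13 (157.160.0.0 - 157.167.255.255)
  157.160.0.0/14 (157.160.0.0 - 157.163.255.255)
  157.163.192.0/18 (157.163.192.0 - 157.163.255.255)
Total matching entries: 5.

5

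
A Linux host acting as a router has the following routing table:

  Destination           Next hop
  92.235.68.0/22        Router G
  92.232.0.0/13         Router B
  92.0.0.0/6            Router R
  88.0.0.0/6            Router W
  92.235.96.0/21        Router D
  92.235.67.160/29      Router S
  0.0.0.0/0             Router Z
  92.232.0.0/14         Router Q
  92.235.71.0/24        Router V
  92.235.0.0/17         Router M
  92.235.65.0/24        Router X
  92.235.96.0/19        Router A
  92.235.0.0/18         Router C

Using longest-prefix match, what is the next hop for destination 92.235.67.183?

Router M

Routes whose prefix contains 92.235.67.183:
  0.0.0.0/0 (default, matches everything) -> Router Z
  92.0.0.0/6 (92.0.0.0 - 95.255.255.255) -> Router R
  92.232.0.0/13 (92.232.0.0 - 92.239.255.255) -> Router B
  92.232.0.0/14 (92.232.0.0 - 92.235.255.255) -> Router Q
  92.235.0.0/17 (92.235.0.0 - 92.235.127.255) -> Router M
More-specific entries that do NOT match:
  92.235.67.160/29 (92.235.67.160 - 92.235.67.167) does not contain 92.235.67.183
  92.235.71.0/24 (92.235.71.0 - 92.235.71.255) does not contain 92.235.67.183
  92.235.65.0/24 (92.235.65.0 - 92.235.65.255) does not contain 92.235.67.183
  92.235.68.0/22 (92.235.68.0 - 92.235.71.255) does not contain 92.235.67.183
  92.235.96.0/21 (92.235.96.0 - 92.235.103.255) does not contain 92.235.67.183
  92.235.96.0/19 (92.235.96.0 - 92.235.127.255) does not contain 92.235.67.183
  92.235.0.0/18 (92.235.0.0 - 92.235.63.255) does not contain 92.235.67.183
Longest matching prefix is /17 -> next hop Router M.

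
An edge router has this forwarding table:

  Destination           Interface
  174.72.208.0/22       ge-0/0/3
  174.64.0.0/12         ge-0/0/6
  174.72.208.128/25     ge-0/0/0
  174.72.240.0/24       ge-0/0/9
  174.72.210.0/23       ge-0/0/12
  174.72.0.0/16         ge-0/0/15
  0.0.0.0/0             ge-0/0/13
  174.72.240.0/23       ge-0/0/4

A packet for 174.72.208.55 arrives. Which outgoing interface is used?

ge-0/0/3

Routes whose prefix contains 174.72.208.55:
  0.0.0.0/0 (default, matches everything) -> ge-0/0/13
  174.64.0.0/12 (174.64.0.0 - 174.79.255.255) -> ge-0/0/6
  174.72.0.0/16 (174.72.0.0 - 174.72.255.255) -> ge-0/0/15
  174.72.208.0/22 (174.72.208.0 - 174.72.211.255) -> ge-0/0/3
More-specific entries that do NOT match:
  174.72.208.128/25 (174.72.208.128 - 174.72.208.255) does not contain 174.72.208.55
  174.72.240.0/24 (174.72.240.0 - 174.72.240.255) does not contain 174.72.208.55
  174.72.210.0/23 (174.72.210.0 - 174.72.211.255) does not contain 174.72.208.55
  174.72.240.0/23 (174.72.240.0 - 174.72.241.255) does not contain 174.72.208.55
Longest matching prefix is /22 -> interface ge-0/0/3.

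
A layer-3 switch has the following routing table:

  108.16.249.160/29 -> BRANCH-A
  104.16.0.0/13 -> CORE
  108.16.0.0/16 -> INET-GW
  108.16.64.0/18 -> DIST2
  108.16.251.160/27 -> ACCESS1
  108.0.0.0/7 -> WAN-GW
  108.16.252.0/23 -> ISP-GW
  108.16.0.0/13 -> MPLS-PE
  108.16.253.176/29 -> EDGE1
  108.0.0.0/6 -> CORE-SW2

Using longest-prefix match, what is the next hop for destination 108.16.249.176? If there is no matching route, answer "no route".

INET-GW

Routes whose prefix contains 108.16.249.176:
  108.0.0.0/6 (108.0.0.0 - 111.255.255.255) -> CORE-SW2
  108.0.0.0/7 (108.0.0.0 - 109.255.255.255) -> WAN-GW
  108.16.0.0/13 (108.16.0.0 - 108.23.255.255) -> MPLS-PE
  108.16.0.0/16 (108.16.0.0 - 108.16.255.255) -> INET-GW
More-specific entries that do NOT match:
  108.16.249.160/29 (108.16.249.160 - 108.16.249.167) does not contain 108.16.249.176
  108.16.253.176/29 (108.16.253.176 - 108.16.253.183) does not contain 108.16.249.176
  108.16.251.160/27 (108.16.251.160 - 108.16.251.191) does not contain 108.16.249.176
  108.16.252.0/23 (108.16.252.0 - 108.16.253.255) does not contain 108.16.249.176
  108.16.64.0/18 (108.16.64.0 - 108.16.127.255) does not contain 108.16.249.176
Longest matching prefix is /16 -> next hop INET-GW.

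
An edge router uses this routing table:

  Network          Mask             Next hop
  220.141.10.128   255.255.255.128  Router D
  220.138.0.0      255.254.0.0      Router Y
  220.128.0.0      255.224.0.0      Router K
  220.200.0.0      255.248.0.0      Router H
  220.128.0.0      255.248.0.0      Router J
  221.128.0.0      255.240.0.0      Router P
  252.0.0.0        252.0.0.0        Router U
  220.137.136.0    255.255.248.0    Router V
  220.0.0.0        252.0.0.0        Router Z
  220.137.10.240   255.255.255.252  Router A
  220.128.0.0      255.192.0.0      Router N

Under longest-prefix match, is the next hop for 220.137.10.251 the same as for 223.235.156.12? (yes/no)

no

220.137.10.251: longest match 220.128.0.0/11 -> Router K
223.235.156.12: longest match 220.0.0.0/6 -> Router Z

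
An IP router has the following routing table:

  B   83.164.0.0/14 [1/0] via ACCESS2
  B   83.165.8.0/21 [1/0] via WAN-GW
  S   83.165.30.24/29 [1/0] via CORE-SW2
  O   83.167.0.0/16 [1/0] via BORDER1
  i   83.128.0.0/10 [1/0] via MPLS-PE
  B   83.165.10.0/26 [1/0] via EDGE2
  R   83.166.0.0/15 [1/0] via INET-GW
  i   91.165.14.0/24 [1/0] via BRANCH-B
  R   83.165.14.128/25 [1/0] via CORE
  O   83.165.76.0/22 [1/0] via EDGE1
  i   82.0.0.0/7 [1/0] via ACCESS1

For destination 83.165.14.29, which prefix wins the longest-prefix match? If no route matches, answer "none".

83.165.8.0/21

Entries matching 83.165.14.29:
  82.0.0.0/7 (82.0.0.0 - 83.255.255.255)
  83.128.0.0/10 (83.128.0.0 - 83.191.255.255)
  83.164.0.0/14 (83.164.0.0 - 83.167.255.255)
  83.165.8.0/21 (83.165.8.0 - 83.165.15.255)
Most specific is 83.165.8.0/21.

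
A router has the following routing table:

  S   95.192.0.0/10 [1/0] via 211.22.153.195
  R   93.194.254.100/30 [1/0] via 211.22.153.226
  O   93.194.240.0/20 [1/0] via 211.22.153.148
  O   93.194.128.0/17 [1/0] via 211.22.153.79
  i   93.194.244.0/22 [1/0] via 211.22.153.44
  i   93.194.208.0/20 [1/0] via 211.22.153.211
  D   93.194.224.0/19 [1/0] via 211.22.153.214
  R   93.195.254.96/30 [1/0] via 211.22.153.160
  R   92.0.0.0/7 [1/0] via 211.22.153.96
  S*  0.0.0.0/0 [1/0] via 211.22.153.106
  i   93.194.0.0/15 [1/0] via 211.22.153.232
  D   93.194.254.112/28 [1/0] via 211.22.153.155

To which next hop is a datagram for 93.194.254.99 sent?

211.22.153.148

Routes whose prefix contains 93.194.254.99:
  0.0.0.0/0 (default, matches everything) -> 211.22.153.106
  92.0.0.0/7 (92.0.0.0 - 93.255.255.255) -> 211.22.153.96
  93.194.0.0/15 (93.194.0.0 - 93.195.255.255) -> 211.22.153.232
  93.194.128.0/17 (93.194.128.0 - 93.194.255.255) -> 211.22.153.79
  93.194.224.0/19 (93.194.224.0 - 93.194.255.255) -> 211.22.153.214
  93.194.240.0/20 (93.194.240.0 - 93.194.255.255) -> 211.22.153.148
More-specific entries that do NOT match:
  93.194.254.100/30 (93.194.254.100 - 93.194.254.103) does not contain 93.194.254.99
  93.195.254.96/30 (93.195.254.96 - 93.195.254.99) does not contain 93.194.254.99
  93.194.254.112/28 (93.194.254.112 - 93.194.254.127) does not contain 93.194.254.99
  93.194.244.0/22 (93.194.244.0 - 93.194.247.255) does not contain 93.194.254.99
Longest matching prefix is /20 -> next hop 211.22.153.148.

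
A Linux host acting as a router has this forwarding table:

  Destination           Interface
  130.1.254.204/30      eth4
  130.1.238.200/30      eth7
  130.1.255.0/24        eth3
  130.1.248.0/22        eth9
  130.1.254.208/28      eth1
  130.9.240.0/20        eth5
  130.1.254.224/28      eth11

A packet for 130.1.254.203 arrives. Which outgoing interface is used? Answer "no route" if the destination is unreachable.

No entry's prefix contains 130.1.254.203; there is no default route.

no route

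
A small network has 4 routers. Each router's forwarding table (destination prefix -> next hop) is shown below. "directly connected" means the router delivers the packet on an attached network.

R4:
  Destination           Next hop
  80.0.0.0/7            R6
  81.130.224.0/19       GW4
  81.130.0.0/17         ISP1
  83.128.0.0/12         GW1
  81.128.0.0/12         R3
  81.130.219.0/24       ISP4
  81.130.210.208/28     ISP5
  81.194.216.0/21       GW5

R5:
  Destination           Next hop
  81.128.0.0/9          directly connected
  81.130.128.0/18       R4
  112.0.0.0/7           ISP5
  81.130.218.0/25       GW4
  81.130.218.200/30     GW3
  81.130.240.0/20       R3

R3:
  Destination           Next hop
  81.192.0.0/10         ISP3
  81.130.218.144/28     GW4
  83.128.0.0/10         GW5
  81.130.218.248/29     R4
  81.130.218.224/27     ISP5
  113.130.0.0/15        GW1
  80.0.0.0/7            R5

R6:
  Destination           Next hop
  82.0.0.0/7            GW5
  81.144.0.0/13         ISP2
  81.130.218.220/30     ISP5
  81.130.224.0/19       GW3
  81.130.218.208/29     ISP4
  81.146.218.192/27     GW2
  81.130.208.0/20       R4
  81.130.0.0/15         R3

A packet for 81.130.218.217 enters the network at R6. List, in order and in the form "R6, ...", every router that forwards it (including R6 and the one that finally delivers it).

At R6: longest match for 81.130.218.217 is 81.130.208.0/20 -> R4
At R4: longest match for 81.130.218.217 is 81.128.0.0/12 -> R3
At R3: longest match for 81.130.218.217 is 80.0.0.0/7 -> R5
At R5: longest match for 81.130.218.217 is 81.128.0.0/9 -> directly connected

R6, R4, R3, R5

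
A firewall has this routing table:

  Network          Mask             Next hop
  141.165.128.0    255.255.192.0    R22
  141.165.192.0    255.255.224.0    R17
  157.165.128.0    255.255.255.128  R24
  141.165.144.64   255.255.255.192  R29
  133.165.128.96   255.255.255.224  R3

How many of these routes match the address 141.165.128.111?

1

Prefixes containing 141.165.128.111:
  141.165.128.0/18 (141.165.128.0 - 141.165.191.255)
Total matching entries: 1.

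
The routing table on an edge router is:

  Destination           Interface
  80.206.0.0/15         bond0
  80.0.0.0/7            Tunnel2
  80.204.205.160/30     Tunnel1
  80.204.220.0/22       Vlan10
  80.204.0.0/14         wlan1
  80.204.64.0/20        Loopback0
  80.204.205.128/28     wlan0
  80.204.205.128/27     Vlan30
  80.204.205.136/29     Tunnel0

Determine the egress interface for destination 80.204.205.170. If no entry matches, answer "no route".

Routes whose prefix contains 80.204.205.170:
  80.0.0.0/7 (80.0.0.0 - 81.255.255.255) -> Tunnel2
  80.204.0.0/14 (80.204.0.0 - 80.207.255.255) -> wlan1
More-specific entries that do NOT match:
  80.204.205.160/30 (80.204.205.160 - 80.204.205.163) does not contain 80.204.205.170
  80.204.205.136/29 (80.204.205.136 - 80.204.205.143) does not contain 80.204.205.170
  80.204.205.128/28 (80.204.205.128 - 80.204.205.143) does not contain 80.204.205.170
  80.204.205.128/27 (80.204.205.128 - 80.204.205.159) does not contain 80.204.205.170
  80.204.220.0/22 (80.204.220.0 - 80.204.223.255) does not contain 80.204.205.170
  80.204.64.0/20 (80.204.64.0 - 80.204.79.255) does not contain 80.204.205.170
  80.206.0.0/15 (80.206.0.0 - 80.207.255.255) does not contain 80.204.205.170
Longest matching prefix is /14 -> interface wlan1.

wlan1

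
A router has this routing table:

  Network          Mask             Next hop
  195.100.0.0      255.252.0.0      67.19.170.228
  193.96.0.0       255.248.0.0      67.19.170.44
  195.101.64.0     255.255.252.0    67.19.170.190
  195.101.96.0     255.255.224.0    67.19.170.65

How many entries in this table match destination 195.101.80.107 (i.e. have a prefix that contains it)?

Prefixes containing 195.101.80.107:
  195.100.0.0/14 (195.100.0.0 - 195.103.255.255)
Total matching entries: 1.

1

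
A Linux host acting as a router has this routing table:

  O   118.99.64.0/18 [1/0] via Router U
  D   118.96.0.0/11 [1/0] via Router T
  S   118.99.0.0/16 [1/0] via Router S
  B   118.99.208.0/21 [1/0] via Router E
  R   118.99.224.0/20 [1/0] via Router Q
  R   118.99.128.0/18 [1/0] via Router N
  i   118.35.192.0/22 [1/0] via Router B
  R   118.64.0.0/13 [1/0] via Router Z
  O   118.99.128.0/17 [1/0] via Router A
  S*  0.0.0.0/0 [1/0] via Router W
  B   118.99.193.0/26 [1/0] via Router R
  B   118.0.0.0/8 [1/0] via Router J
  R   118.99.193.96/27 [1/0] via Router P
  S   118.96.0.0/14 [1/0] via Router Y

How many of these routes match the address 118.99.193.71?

6

Prefixes containing 118.99.193.71:
  0.0.0.0/0 (default, matches everything)
  118.0.0.0/8 (118.0.0.0 - 118.255.255.255)
  118.96.0.0/11 (118.96.0.0 - 118.127.255.255)
  118.96.0.0/14 (118.96.0.0 - 118.99.255.255)
  118.99.0.0/16 (118.99.0.0 - 118.99.255.255)
  118.99.128.0/17 (118.99.128.0 - 118.99.255.255)
Total matching entries: 6.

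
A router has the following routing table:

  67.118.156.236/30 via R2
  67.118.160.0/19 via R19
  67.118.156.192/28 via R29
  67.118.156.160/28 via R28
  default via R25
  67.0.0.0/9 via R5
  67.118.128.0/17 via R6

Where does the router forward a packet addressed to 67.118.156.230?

R6

Routes whose prefix contains 67.118.156.230:
  0.0.0.0/0 (default, matches everything) -> R25
  67.0.0.0/9 (67.0.0.0 - 67.127.255.255) -> R5
  67.118.128.0/17 (67.118.128.0 - 67.118.255.255) -> R6
More-specific entries that do NOT match:
  67.118.156.236/30 (67.118.156.236 - 67.118.156.239) does not contain 67.118.156.230
  67.118.156.192/28 (67.118.156.192 - 67.118.156.207) does not contain 67.118.156.230
  67.118.156.160/28 (67.118.156.160 - 67.118.156.175) does not contain 67.118.156.230
  67.118.160.0/19 (67.118.160.0 - 67.118.191.255) does not contain 67.118.156.230
Longest matching prefix is /17 -> next hop R6.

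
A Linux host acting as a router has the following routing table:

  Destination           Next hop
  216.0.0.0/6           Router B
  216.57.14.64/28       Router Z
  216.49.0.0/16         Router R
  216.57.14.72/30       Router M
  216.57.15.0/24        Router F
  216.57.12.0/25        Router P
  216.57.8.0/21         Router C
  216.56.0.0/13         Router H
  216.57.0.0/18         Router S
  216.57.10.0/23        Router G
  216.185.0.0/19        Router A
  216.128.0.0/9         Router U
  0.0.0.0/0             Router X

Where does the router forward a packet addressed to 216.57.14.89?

Routes whose prefix contains 216.57.14.89:
  0.0.0.0/0 (default, matches everything) -> Router X
  216.0.0.0/6 (216.0.0.0 - 219.255.255.255) -> Router B
  216.56.0.0/13 (216.56.0.0 - 216.63.255.255) -> Router H
  216.57.0.0/18 (216.57.0.0 - 216.57.63.255) -> Router S
  216.57.8.0/21 (216.57.8.0 - 216.57.15.255) -> Router C
More-specific entries that do NOT match:
  216.57.14.72/30 (216.57.14.72 - 216.57.14.75) does not contain 216.57.14.89
  216.57.14.64/28 (216.57.14.64 - 216.57.14.79) does not contain 216.57.14.89
  216.57.12.0/25 (216.57.12.0 - 216.57.12.127) does not contain 216.57.14.89
  216.57.15.0/24 (216.57.15.0 - 216.57.15.255) does not contain 216.57.14.89
  216.57.10.0/23 (216.57.10.0 - 216.57.11.255) does not contain 216.57.14.89
Longest matching prefix is /21 -> next hop Router C.

Router C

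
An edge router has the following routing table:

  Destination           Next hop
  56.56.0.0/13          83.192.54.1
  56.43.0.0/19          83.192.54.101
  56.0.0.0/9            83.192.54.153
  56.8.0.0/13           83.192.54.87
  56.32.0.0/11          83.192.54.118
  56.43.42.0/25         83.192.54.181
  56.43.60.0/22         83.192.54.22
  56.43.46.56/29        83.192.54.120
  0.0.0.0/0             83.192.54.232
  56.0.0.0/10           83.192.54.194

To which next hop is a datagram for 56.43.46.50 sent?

83.192.54.118

Routes whose prefix contains 56.43.46.50:
  0.0.0.0/0 (default, matches everything) -> 83.192.54.232
  56.0.0.0/9 (56.0.0.0 - 56.127.255.255) -> 83.192.54.153
  56.0.0.0/10 (56.0.0.0 - 56.63.255.255) -> 83.192.54.194
  56.32.0.0/11 (56.32.0.0 - 56.63.255.255) -> 83.192.54.118
More-specific entries that do NOT match:
  56.43.46.56/29 (56.43.46.56 - 56.43.46.63) does not contain 56.43.46.50
  56.43.42.0/25 (56.43.42.0 - 56.43.42.127) does not contain 56.43.46.50
  56.43.60.0/22 (56.43.60.0 - 56.43.63.255) does not contain 56.43.46.50
  56.43.0.0/19 (56.43.0.0 - 56.43.31.255) does not contain 56.43.46.50
  56.56.0.0/13 (56.56.0.0 - 56.63.255.255) does not contain 56.43.46.50
  56.8.0.0/13 (56.8.0.0 - 56.15.255.255) does not contain 56.43.46.50
Longest matching prefix is /11 -> next hop 83.192.54.118.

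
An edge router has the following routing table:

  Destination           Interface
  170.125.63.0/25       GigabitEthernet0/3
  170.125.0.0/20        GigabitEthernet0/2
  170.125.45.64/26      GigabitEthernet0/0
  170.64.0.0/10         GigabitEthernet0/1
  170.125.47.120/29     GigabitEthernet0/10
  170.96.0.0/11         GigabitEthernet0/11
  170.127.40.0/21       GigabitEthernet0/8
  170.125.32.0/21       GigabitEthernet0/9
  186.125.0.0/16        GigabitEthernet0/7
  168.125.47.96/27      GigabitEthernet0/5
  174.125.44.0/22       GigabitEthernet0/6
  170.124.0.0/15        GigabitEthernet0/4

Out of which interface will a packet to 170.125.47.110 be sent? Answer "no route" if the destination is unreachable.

GigabitEthernet0/4

Routes whose prefix contains 170.125.47.110:
  170.64.0.0/10 (170.64.0.0 - 170.127.255.255) -> GigabitEthernet0/1
  170.96.0.0/11 (170.96.0.0 - 170.127.255.255) -> GigabitEthernet0/11
  170.124.0.0/15 (170.124.0.0 - 170.125.255.255) -> GigabitEthernet0/4
More-specific entries that do NOT match:
  170.125.47.120/29 (170.125.47.120 - 170.125.47.127) does not contain 170.125.47.110
  168.125.47.96/27 (168.125.47.96 - 168.125.47.127) does not contain 170.125.47.110
  170.125.45.64/26 (170.125.45.64 - 170.125.45.127) does not contain 170.125.47.110
  170.125.63.0/25 (170.125.63.0 - 170.125.63.127) does not contain 170.125.47.110
  174.125.44.0/22 (174.125.44.0 - 174.125.47.255) does not contain 170.125.47.110
  170.127.40.0/21 (170.127.40.0 - 170.127.47.255) does not contain 170.125.47.110
  170.125.32.0/21 (170.125.32.0 - 170.125.39.255) does not contain 170.125.47.110
  170.125.0.0/20 (170.125.0.0 - 170.125.15.255) does not contain 170.125.47.110
  186.125.0.0/16 (186.125.0.0 - 186.125.255.255) does not contain 170.125.47.110
Longest matching prefix is /15 -> interface GigabitEthernet0/4.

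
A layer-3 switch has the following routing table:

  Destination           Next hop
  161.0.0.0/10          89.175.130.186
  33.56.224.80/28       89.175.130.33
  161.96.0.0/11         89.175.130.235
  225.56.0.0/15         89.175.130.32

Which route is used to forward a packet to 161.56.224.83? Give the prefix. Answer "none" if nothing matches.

Entries matching 161.56.224.83:
  161.0.0.0/10 (161.0.0.0 - 161.63.255.255)
Most specific is 161.0.0.0/10.

161.0.0.0/10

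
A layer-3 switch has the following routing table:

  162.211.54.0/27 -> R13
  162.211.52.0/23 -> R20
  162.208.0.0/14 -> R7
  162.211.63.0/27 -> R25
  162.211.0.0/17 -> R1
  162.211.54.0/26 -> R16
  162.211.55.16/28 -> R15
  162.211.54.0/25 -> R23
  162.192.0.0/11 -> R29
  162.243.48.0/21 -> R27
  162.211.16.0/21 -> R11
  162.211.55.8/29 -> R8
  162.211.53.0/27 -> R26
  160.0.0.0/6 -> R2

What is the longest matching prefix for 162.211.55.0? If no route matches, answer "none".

Entries matching 162.211.55.0:
  160.0.0.0/6 (160.0.0.0 - 163.255.255.255)
  162.192.0.0/11 (162.192.0.0 - 162.223.255.255)
  162.208.0.0/14 (162.208.0.0 - 162.211.255.255)
  162.211.0.0/17 (162.211.0.0 - 162.211.127.255)
Most specific is 162.211.0.0/17.

162.211.0.0/17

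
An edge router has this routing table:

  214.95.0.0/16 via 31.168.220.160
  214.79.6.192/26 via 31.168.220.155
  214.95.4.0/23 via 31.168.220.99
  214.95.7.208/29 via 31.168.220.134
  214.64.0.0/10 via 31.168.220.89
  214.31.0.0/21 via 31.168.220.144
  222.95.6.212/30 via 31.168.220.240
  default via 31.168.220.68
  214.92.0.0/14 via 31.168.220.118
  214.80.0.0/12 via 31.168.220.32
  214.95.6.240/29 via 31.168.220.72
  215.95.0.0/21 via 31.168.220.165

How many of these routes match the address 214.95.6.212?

5

Prefixes containing 214.95.6.212:
  0.0.0.0/0 (default, matches everything)
  214.64.0.0/10 (214.64.0.0 - 214.127.255.255)
  214.80.0.0/12 (214.80.0.0 - 214.95.255.255)
  214.92.0.0/14 (214.92.0.0 - 214.95.255.255)
  214.95.0.0/16 (214.95.0.0 - 214.95.255.255)
Total matching entries: 5.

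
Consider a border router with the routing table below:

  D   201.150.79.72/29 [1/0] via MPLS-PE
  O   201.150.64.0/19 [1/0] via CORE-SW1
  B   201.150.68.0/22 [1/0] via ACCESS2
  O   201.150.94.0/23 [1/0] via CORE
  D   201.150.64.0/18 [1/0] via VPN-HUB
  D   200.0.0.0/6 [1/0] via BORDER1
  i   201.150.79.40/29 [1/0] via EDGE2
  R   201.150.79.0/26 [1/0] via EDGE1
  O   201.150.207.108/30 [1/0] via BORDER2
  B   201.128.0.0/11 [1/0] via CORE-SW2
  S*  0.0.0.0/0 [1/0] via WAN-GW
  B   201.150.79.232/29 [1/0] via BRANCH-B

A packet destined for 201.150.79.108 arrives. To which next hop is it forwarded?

CORE-SW1

Routes whose prefix contains 201.150.79.108:
  0.0.0.0/0 (default, matches everything) -> WAN-GW
  200.0.0.0/6 (200.0.0.0 - 203.255.255.255) -> BORDER1
  201.128.0.0/11 (201.128.0.0 - 201.159.255.255) -> CORE-SW2
  201.150.64.0/18 (201.150.64.0 - 201.150.127.255) -> VPN-HUB
  201.150.64.0/19 (201.150.64.0 - 201.150.95.255) -> CORE-SW1
More-specific entries that do NOT match:
  201.150.207.108/30 (201.150.207.108 - 201.150.207.111) does not contain 201.150.79.108
  201.150.79.72/29 (201.150.79.72 - 201.150.79.79) does not contain 201.150.79.108
  201.150.79.40/29 (201.150.79.40 - 201.150.79.47) does not contain 201.150.79.108
  201.150.79.232/29 (201.150.79.232 - 201.150.79.239) does not contain 201.150.79.108
  201.150.79.0/26 (201.150.79.0 - 201.150.79.63) does not contain 201.150.79.108
  201.150.94.0/23 (201.150.94.0 - 201.150.95.255) does not contain 201.150.79.108
  201.150.68.0/22 (201.150.68.0 - 201.150.71.255) does not contain 201.150.79.108
Longest matching prefix is /19 -> next hop CORE-SW1.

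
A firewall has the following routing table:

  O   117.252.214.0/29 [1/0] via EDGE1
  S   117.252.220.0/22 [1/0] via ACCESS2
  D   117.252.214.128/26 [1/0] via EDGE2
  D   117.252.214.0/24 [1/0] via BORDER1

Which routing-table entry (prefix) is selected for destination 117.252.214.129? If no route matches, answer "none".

117.252.214.128/26

Entries matching 117.252.214.129:
  117.252.214.0/24 (117.252.214.0 - 117.252.214.255)
  117.252.214.128/26 (117.252.214.128 - 117.252.214.191)
Most specific is 117.252.214.128/26.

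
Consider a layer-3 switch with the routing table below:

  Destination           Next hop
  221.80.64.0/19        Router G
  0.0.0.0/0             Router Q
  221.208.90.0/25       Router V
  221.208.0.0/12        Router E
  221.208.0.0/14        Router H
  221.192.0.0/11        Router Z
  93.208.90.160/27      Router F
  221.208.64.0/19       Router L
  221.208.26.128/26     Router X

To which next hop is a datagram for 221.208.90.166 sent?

Router L

Routes whose prefix contains 221.208.90.166:
  0.0.0.0/0 (default, matches everything) -> Router Q
  221.192.0.0/11 (221.192.0.0 - 221.223.255.255) -> Router Z
  221.208.0.0/12 (221.208.0.0 - 221.223.255.255) -> Router E
  221.208.0.0/14 (221.208.0.0 - 221.211.255.255) -> Router H
  221.208.64.0/19 (221.208.64.0 - 221.208.95.255) -> Router L
More-specific entries that do NOT match:
  93.208.90.160/27 (93.208.90.160 - 93.208.90.191) does not contain 221.208.90.166
  221.208.26.128/26 (221.208.26.128 - 221.208.26.191) does not contain 221.208.90.166
  221.208.90.0/25 (221.208.90.0 - 221.208.90.127) does not contain 221.208.90.166
Longest matching prefix is /19 -> next hop Router L.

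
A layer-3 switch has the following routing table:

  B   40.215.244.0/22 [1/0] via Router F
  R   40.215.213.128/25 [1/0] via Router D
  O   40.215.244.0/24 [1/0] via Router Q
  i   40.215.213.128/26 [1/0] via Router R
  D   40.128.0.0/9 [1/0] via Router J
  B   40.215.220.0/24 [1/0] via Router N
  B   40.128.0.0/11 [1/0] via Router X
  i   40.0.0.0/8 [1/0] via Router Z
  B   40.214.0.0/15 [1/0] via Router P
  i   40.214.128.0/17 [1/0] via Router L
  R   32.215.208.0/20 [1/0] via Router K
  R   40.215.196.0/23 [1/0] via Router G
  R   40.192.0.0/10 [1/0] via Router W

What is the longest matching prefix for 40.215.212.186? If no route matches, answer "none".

Entries matching 40.215.212.186:
  40.0.0.0/8 (40.0.0.0 - 40.255.255.255)
  40.128.0.0/9 (40.128.0.0 - 40.255.255.255)
  40.192.0.0/10 (40.192.0.0 - 40.255.255.255)
  40.214.0.0/15 (40.214.0.0 - 40.215.255.255)
Most specific is 40.214.0.0/15.

40.214.0.0/15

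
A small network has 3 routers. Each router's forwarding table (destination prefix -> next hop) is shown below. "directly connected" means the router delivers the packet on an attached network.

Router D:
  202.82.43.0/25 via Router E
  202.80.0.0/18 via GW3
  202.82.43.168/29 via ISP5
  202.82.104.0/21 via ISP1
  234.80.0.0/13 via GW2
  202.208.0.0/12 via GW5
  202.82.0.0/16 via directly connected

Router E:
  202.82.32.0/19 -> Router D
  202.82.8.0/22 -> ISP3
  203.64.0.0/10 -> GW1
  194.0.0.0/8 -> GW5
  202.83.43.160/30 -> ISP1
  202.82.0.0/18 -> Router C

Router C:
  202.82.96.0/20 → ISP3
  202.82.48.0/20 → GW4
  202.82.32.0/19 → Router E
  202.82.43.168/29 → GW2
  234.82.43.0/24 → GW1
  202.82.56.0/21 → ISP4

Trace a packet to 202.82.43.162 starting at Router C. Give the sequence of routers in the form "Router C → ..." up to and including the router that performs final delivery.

At Router C: longest match for 202.82.43.162 is 202.82.32.0/19 -> Router E
At Router E: longest match for 202.82.43.162 is 202.82.32.0/19 -> Router D
At Router D: longest match for 202.82.43.162 is 202.82.0.0/16 -> directly connected

Router C → Router E → Router D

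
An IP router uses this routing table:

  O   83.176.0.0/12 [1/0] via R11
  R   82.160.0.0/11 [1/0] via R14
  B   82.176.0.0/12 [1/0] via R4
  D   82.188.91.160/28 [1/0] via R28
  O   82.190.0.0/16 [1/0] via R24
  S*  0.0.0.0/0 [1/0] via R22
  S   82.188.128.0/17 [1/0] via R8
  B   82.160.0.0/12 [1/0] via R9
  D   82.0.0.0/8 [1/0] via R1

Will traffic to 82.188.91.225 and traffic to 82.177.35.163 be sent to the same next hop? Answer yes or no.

82.188.91.225: longest match 82.176.0.0/12 -> R4
82.177.35.163: longest match 82.176.0.0/12 -> R4

yes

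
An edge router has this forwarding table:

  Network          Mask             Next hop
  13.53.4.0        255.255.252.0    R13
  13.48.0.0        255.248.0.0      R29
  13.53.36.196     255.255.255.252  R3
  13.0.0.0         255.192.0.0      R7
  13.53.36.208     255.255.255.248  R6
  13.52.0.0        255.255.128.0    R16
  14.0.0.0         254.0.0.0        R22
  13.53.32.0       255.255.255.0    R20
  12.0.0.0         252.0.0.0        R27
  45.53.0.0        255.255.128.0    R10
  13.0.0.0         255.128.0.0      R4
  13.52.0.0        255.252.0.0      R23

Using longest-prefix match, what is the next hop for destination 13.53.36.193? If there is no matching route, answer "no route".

R23

Routes whose prefix contains 13.53.36.193:
  12.0.0.0/6 (12.0.0.0 - 15.255.255.255) -> R27
  13.0.0.0/9 (13.0.0.0 - 13.127.255.255) -> R4
  13.0.0.0/10 (13.0.0.0 - 13.63.255.255) -> R7
  13.48.0.0/13 (13.48.0.0 - 13.55.255.255) -> R29
  13.52.0.0/14 (13.52.0.0 - 13.55.255.255) -> R23
More-specific entries that do NOT match:
  13.53.36.196/30 (13.53.36.196 - 13.53.36.199) does not contain 13.53.36.193
  13.53.36.208/29 (13.53.36.208 - 13.53.36.215) does not contain 13.53.36.193
  13.53.32.0/24 (13.53.32.0 - 13.53.32.255) does not contain 13.53.36.193
  13.53.4.0/22 (13.53.4.0 - 13.53.7.255) does not contain 13.53.36.193
  13.52.0.0/17 (13.52.0.0 - 13.52.127.255) does not contain 13.53.36.193
  45.53.0.0/17 (45.53.0.0 - 45.53.127.255) does not contain 13.53.36.193
Longest matching prefix is /14 -> next hop R23.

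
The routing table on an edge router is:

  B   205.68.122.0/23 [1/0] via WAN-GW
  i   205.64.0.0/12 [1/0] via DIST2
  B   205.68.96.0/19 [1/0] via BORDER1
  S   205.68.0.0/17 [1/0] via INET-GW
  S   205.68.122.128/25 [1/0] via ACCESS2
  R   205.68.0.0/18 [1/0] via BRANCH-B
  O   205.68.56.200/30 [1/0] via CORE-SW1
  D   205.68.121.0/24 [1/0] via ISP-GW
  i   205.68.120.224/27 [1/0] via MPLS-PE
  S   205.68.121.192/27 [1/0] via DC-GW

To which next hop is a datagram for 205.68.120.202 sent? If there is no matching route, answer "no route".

BORDER1

Routes whose prefix contains 205.68.120.202:
  205.64.0.0/12 (205.64.0.0 - 205.79.255.255) -> DIST2
  205.68.0.0/17 (205.68.0.0 - 205.68.127.255) -> INET-GW
  205.68.96.0/19 (205.68.96.0 - 205.68.127.255) -> BORDER1
More-specific entries that do NOT match:
  205.68.56.200/30 (205.68.56.200 - 205.68.56.203) does not contain 205.68.120.202
  205.68.120.224/27 (205.68.120.224 - 205.68.120.255) does not contain 205.68.120.202
  205.68.121.192/27 (205.68.121.192 - 205.68.121.223) does not contain 205.68.120.202
  205.68.122.128/25 (205.68.122.128 - 205.68.122.255) does not contain 205.68.120.202
  205.68.121.0/24 (205.68.121.0 - 205.68.121.255) does not contain 205.68.120.202
  205.68.122.0/23 (205.68.122.0 - 205.68.123.255) does not contain 205.68.120.202
Longest matching prefix is /19 -> next hop BORDER1.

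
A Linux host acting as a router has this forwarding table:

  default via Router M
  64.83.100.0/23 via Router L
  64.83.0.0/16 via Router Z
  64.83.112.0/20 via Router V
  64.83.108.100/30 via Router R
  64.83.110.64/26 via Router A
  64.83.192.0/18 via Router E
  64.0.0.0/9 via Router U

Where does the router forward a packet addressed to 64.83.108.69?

Routes whose prefix contains 64.83.108.69:
  0.0.0.0/0 (default, matches everything) -> Router M
  64.0.0.0/9 (64.0.0.0 - 64.127.255.255) -> Router U
  64.83.0.0/16 (64.83.0.0 - 64.83.255.255) -> Router Z
More-specific entries that do NOT match:
  64.83.108.100/30 (64.83.108.100 - 64.83.108.103) does not contain 64.83.108.69
  64.83.110.64/26 (64.83.110.64 - 64.83.110.127) does not contain 64.83.108.69
  64.83.100.0/23 (64.83.100.0 - 64.83.101.255) does not contain 64.83.108.69
  64.83.112.0/20 (64.83.112.0 - 64.83.127.255) does not contain 64.83.108.69
  64.83.192.0/18 (64.83.192.0 - 64.83.255.255) does not contain 64.83.108.69
Longest matching prefix is /16 -> next hop Router Z.

Router Z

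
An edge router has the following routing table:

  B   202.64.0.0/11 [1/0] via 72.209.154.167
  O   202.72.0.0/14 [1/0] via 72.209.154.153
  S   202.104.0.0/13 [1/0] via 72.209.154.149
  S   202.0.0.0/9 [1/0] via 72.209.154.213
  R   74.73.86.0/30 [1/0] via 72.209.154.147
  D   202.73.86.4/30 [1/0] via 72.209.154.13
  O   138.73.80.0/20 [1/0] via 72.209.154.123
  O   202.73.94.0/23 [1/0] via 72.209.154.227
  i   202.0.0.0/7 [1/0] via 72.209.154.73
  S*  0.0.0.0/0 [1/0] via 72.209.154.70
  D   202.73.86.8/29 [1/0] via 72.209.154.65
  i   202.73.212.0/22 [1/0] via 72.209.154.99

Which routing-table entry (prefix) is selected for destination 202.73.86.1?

Entries matching 202.73.86.1:
  0.0.0.0/0 (default, matches everything)
  202.0.0.0/7 (202.0.0.0 - 203.255.255.255)
  202.0.0.0/9 (202.0.0.0 - 202.127.255.255)
  202.64.0.0/11 (202.64.0.0 - 202.95.255.255)
  202.72.0.0/14 (202.72.0.0 - 202.75.255.255)
Most specific is 202.72.0.0/14.

202.72.0.0/14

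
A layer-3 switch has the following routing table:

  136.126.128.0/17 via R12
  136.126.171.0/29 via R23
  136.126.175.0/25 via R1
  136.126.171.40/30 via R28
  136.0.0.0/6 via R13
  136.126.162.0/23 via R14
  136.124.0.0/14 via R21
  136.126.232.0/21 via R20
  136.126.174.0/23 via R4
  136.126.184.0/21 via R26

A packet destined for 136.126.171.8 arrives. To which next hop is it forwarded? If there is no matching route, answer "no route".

R12

Routes whose prefix contains 136.126.171.8:
  136.0.0.0/6 (136.0.0.0 - 139.255.255.255) -> R13
  136.124.0.0/14 (136.124.0.0 - 136.127.255.255) -> R21
  136.126.128.0/17 (136.126.128.0 - 136.126.255.255) -> R12
More-specific entries that do NOT match:
  136.126.171.40/30 (136.126.171.40 - 136.126.171.43) does not contain 136.126.171.8
  136.126.171.0/29 (136.126.171.0 - 136.126.171.7) does not contain 136.126.171.8
  136.126.175.0/25 (136.126.175.0 - 136.126.175.127) does not contain 136.126.171.8
  136.126.162.0/23 (136.126.162.0 - 136.126.163.255) does not contain 136.126.171.8
  136.126.174.0/23 (136.126.174.0 - 136.126.175.255) does not contain 136.126.171.8
  136.126.232.0/21 (136.126.232.0 - 136.126.239.255) does not contain 136.126.171.8
  136.126.184.0/21 (136.126.184.0 - 136.126.191.255) does not contain 136.126.171.8
Longest matching prefix is /17 -> next hop R12.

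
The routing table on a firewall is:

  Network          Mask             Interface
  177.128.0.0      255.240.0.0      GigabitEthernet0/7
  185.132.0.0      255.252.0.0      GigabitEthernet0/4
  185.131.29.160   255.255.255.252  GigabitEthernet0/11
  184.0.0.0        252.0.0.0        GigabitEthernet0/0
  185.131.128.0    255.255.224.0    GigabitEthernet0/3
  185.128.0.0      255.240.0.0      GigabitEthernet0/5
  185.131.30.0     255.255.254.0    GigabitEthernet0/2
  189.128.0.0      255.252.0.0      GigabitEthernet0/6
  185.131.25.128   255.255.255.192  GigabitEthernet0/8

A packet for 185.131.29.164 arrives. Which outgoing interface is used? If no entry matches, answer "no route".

GigabitEthernet0/5

Routes whose prefix contains 185.131.29.164:
  184.0.0.0/6 (184.0.0.0 - 187.255.255.255) -> GigabitEthernet0/0
  185.128.0.0/12 (185.128.0.0 - 185.143.255.255) -> GigabitEthernet0/5
More-specific entries that do NOT match:
  185.131.29.160/30 (185.131.29.160 - 185.131.29.163) does not contain 185.131.29.164
  185.131.25.128/26 (185.131.25.128 - 185.131.25.191) does not contain 185.131.29.164
  185.131.30.0/23 (185.131.30.0 - 185.131.31.255) does not contain 185.131.29.164
  185.131.128.0/19 (185.131.128.0 - 185.131.159.255) does not contain 185.131.29.164
  185.132.0.0/14 (185.132.0.0 - 185.135.255.255) does not contain 185.131.29.164
  189.128.0.0/14 (189.128.0.0 - 189.131.255.255) does not contain 185.131.29.164
Longest matching prefix is /12 -> interface GigabitEthernet0/5.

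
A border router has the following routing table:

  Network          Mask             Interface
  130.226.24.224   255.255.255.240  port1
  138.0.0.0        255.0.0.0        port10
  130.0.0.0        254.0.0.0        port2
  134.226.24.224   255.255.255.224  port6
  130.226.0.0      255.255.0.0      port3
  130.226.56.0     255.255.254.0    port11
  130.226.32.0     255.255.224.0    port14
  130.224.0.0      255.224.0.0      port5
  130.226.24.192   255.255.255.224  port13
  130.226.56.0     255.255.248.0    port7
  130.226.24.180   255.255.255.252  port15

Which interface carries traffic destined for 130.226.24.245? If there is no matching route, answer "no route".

Routes whose prefix contains 130.226.24.245:
  130.0.0.0/7 (130.0.0.0 - 131.255.255.255) -> port2
  130.224.0.0/11 (130.224.0.0 - 130.255.255.255) -> port5
  130.226.0.0/16 (130.226.0.0 - 130.226.255.255) -> port3
More-specific entries that do NOT match:
  130.226.24.180/30 (130.226.24.180 - 130.226.24.183) does not contain 130.226.24.245
  130.226.24.224/28 (130.226.24.224 - 130.226.24.239) does not contain 130.226.24.245
  134.226.24.224/27 (134.226.24.224 - 134.226.24.255) does not contain 130.226.24.245
  130.226.24.192/27 (130.226.24.192 - 130.226.24.223) does not contain 130.226.24.245
  130.226.56.0/23 (130.226.56.0 - 130.226.57.255) does not contain 130.226.24.245
  130.226.56.0/21 (130.226.56.0 - 130.226.63.255) does not contain 130.226.24.245
  130.226.32.0/19 (130.226.32.0 - 130.226.63.255) does not contain 130.226.24.245
Longest matching prefix is /16 -> interface port3.

port3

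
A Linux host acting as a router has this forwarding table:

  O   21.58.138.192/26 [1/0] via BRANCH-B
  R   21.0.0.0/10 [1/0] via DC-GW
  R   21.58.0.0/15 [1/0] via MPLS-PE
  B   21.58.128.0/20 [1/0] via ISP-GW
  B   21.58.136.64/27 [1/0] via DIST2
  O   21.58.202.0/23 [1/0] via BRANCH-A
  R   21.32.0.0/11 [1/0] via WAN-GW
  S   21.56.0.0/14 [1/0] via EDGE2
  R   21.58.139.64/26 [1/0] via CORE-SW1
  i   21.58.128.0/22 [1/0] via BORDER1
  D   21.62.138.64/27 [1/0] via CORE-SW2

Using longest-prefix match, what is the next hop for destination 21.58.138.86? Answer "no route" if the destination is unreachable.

Routes whose prefix contains 21.58.138.86:
  21.0.0.0/10 (21.0.0.0 - 21.63.255.255) -> DC-GW
  21.32.0.0/11 (21.32.0.0 - 21.63.255.255) -> WAN-GW
  21.56.0.0/14 (21.56.0.0 - 21.59.255.255) -> EDGE2
  21.58.0.0/15 (21.58.0.0 - 21.59.255.255) -> MPLS-PE
  21.58.128.0/20 (21.58.128.0 - 21.58.143.255) -> ISP-GW
More-specific entries that do NOT match:
  21.58.136.64/27 (21.58.136.64 - 21.58.136.95) does not contain 21.58.138.86
  21.62.138.64/27 (21.62.138.64 - 21.62.138.95) does not contain 21.58.138.86
  21.58.138.192/26 (21.58.138.192 - 21.58.138.255) does not contain 21.58.138.86
  21.58.139.64/26 (21.58.139.64 - 21.58.139.127) does not contain 21.58.138.86
  21.58.202.0/23 (21.58.202.0 - 21.58.203.255) does not contain 21.58.138.86
  21.58.128.0/22 (21.58.128.0 - 21.58.131.255) does not contain 21.58.138.86
Longest matching prefix is /20 -> next hop ISP-GW.

ISP-GW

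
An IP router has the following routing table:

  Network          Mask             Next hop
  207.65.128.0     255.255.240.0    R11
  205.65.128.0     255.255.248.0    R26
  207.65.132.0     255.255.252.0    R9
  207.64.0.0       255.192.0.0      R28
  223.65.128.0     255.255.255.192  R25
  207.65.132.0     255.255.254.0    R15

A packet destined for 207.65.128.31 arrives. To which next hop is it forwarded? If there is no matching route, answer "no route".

Routes whose prefix contains 207.65.128.31:
  207.64.0.0/10 (207.64.0.0 - 207.127.255.255) -> R28
  207.65.128.0/20 (207.65.128.0 - 207.65.143.255) -> R11
More-specific entries that do NOT match:
  223.65.128.0/26 (223.65.128.0 - 223.65.128.63) does not contain 207.65.128.31
  207.65.132.0/23 (207.65.132.0 - 207.65.133.255) does not contain 207.65.128.31
  207.65.132.0/22 (207.65.132.0 - 207.65.135.255) does not contain 207.65.128.31
  205.65.128.0/21 (205.65.128.0 - 205.65.135.255) does not contain 207.65.128.31
Longest matching prefix is /20 -> next hop R11.

R11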